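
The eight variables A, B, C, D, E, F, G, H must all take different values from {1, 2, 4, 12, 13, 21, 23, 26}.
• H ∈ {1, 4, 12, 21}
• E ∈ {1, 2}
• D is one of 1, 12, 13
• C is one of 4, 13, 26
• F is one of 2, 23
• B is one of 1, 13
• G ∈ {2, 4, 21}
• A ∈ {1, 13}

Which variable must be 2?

Among the 8 variables, 23 fits only F (and all 8 values in {1, 2, 4, 12, 13, 21, 23, 26} must be used), so F = 23.
The 7 still-open variables draw from only 7 values {1, 2, 4, 12, 13, 21, 26}, so each is used; only C can be 26, hence C = 26.
A and B between them cover only {1, 13} — a naked pair. Remove those values from D, E, H.
So 2 goes to E.

E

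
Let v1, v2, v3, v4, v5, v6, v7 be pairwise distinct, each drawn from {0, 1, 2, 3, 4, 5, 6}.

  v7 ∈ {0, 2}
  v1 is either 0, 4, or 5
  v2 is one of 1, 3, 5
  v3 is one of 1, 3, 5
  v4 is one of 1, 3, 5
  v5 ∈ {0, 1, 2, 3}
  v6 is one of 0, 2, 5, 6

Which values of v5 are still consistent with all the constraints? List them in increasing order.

0, 2

Among the 7 variables, 4 fits only v1 (and all 7 values in {0, 1, 2, 3, 4, 5, 6} must be used), so v1 = 4.
The 6 still-open variables draw from only 6 values {0, 1, 2, 3, 5, 6}, so each is used; only v6 can be 6, hence v6 = 6.
The 3 variables v2, v3, v4 are confined to {1, 3, 5}, which locks those values in; drop them from v5.
No further eliminations apply; v5 can still be any of 0, 2.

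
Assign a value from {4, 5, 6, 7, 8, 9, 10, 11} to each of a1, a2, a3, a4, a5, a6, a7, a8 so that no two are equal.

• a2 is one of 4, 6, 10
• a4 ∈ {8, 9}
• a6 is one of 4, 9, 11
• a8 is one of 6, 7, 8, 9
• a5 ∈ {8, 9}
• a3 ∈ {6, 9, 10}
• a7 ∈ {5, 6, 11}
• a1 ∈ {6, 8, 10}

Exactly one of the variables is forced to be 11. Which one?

The 8 variables draw from only 8 values {4, 5, 6, 7, 8, 9, 10, 11}, so each is used; only a7 can be 5, hence a7 = 5.
The 7 still-open variables together cover exactly {4, 6, 7, 8, 9, 10, 11} — 7 values for 7 variables — and 7 appears only in a8's list, so a8 = 7.
The 6 still-open variables together cover exactly {4, 6, 8, 9, 10, 11} — 6 values for 6 variables — and 11 appears only in a6's list, so a6 = 11.

a6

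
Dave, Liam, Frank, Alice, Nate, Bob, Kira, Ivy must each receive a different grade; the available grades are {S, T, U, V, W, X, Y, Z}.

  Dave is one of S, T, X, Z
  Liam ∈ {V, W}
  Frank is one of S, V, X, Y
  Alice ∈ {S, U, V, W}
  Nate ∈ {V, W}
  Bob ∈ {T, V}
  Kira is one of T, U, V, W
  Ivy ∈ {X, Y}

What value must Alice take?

The 8 variables together cover exactly {S, T, U, V, W, X, Y, Z} — 8 values for 8 variables — and Z appears only in Dave's list, so Dave = Z.
Liam and Nate share exactly the 2 values {V, W}; by pigeonhole those values go to them, so strike V, W from Frank, Alice, Bob, Kira.
Bob must be T (only option left). Eliminate T elsewhere: Kira.
That leaves Kira = U. Remove U from Alice.
So Alice = S.

S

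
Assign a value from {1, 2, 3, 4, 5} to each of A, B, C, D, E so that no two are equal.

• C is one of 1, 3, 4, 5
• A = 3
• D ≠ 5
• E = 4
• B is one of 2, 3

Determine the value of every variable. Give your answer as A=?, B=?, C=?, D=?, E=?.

A's domain is down to {3}, so A = 3. So B, C, D can't be 3.
That leaves B = 2. Strike 2 from D.
That leaves E = 4. Strike 4 from C, D.
D has just one choice, so D = 1. So C can't be 1.
C's domain is down to {5}, so C = 5.

A=3, B=2, C=5, D=1, E=4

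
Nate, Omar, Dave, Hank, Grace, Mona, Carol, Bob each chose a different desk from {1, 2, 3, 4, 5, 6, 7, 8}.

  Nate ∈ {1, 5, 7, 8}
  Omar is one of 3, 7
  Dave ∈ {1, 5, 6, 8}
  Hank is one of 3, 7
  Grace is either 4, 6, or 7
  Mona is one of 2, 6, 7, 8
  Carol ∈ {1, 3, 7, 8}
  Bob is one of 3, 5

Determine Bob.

5

The 8 variables together cover exactly {1, 2, 3, 4, 5, 6, 7, 8} — 8 values for 8 variables — and 2 appears only in Mona's list, so Mona = 2.
The 7 still-open variables draw from only 7 values {1, 3, 4, 5, 6, 7, 8}, so each is used; only Grace can be 4, hence Grace = 4.
The 6 still-open variables draw from only 6 values {1, 3, 5, 6, 7, 8}, so each is used; only Dave can be 6, hence Dave = 6.
Omar and Hank between them cover only {3, 7} — a naked pair. Remove those values from Nate, Carol, Bob.
So Bob = 5.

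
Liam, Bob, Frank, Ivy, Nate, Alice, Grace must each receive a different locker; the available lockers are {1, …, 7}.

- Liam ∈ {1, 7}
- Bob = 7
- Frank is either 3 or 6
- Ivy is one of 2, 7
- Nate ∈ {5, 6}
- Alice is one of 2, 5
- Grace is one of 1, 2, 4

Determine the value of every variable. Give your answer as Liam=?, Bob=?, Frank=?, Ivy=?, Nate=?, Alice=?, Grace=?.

Liam=1, Bob=7, Frank=3, Ivy=2, Nate=6, Alice=5, Grace=4

Bob's domain is down to {7}, so Bob = 7. Remove 7 from Liam, Ivy.
Ivy has just one choice, so Ivy = 2. Eliminate 2 elsewhere: Alice, Grace.
Alice must be 5 (only option left). Strike 5 from Nate.
That leaves Liam = 1. Eliminate 1 elsewhere: Grace.
That leaves Nate = 6. Strike 6 from Frank.
Grace's domain is down to {4}, so Grace = 4.
Frank's domain is down to {3}, so Frank = 3.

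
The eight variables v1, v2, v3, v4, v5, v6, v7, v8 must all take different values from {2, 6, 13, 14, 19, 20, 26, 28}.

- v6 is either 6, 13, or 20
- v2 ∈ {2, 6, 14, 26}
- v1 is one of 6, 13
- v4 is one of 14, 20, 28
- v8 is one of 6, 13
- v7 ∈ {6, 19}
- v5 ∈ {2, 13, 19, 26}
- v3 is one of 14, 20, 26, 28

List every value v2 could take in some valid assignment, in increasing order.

2, 14, 26

v1 and v8 between them cover only {6, 13} — a naked pair. Remove those values from v2, v5, v6, v7.
v6 has just one choice, so v6 = 20. Strike 20 from v3, v4.
v7 must be 19 (only option left). Eliminate 19 elsewhere: v5.
No further eliminations apply; v2 can still be any of 2, 14, 26.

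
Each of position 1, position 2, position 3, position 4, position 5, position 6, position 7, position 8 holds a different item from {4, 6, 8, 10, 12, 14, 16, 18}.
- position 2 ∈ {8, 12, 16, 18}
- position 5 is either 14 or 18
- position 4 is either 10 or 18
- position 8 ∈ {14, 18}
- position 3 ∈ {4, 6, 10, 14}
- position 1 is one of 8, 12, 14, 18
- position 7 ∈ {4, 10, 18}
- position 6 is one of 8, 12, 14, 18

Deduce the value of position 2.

Among the 8 variables, 6 fits only position 3 (and all 8 values in {4, 6, 8, 10, 12, 14, 16, 18} must be used), so position 3 = 6.
The 7 still-open variables draw from only 7 values {4, 8, 10, 12, 14, 16, 18}, so each is used; only position 7 can be 4, hence position 7 = 4.
The 6 still-open variables together cover exactly {8, 10, 12, 14, 16, 18} — 6 values for 6 variables — and 10 appears only in position 4's list, so position 4 = 10.
The 5 still-open variables together cover exactly {8, 12, 14, 16, 18} — 5 values for 5 variables — and 16 appears only in position 2's list, so position 2 = 16.

16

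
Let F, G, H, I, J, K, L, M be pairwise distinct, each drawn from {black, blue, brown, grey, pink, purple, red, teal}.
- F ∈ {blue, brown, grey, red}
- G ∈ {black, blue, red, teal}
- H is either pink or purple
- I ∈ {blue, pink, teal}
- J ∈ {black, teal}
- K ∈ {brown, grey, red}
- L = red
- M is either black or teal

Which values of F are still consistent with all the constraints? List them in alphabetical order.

brown, grey

L has just one choice, so L = red. So F, G, K can't be red.
The 7 still-open variables together cover exactly {black, blue, brown, grey, pink, purple, teal} — 7 values for 7 variables — and purple appears only in H's list, so H = purple.
The 6 still-open variables draw from only 6 values {black, blue, brown, grey, pink, teal}, so each is used; only I can be pink, hence I = pink.
J and M share exactly the 2 values {black, teal}; by pigeonhole those values go to them, so strike black, teal from G.
That leaves G = blue. Eliminate blue elsewhere: F.
No further eliminations apply; F can still be any of brown, grey.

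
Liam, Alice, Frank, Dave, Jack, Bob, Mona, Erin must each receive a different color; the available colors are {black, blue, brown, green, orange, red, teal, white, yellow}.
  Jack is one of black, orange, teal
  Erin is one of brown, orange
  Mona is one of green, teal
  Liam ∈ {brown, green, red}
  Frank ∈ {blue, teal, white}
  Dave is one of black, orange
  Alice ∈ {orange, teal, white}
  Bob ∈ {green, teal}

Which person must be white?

The 8 variables together cover exactly {black, blue, brown, green, orange, red, teal, white} — 8 values for 8 variables — and blue appears only in Frank's list, so Frank = blue.
Among the 7 still-open variables, red fits only Liam (and all 7 values in {black, brown, green, orange, red, teal, white} must be used), so Liam = red.
Among the 6 still-open variables, brown fits only Erin (and all 6 values in {black, brown, green, orange, teal, white} must be used), so Erin = brown.
The 5 still-open variables together cover exactly {black, green, orange, teal, white} — 5 values for 5 variables — and white appears only in Alice's list, so Alice = white.

Alice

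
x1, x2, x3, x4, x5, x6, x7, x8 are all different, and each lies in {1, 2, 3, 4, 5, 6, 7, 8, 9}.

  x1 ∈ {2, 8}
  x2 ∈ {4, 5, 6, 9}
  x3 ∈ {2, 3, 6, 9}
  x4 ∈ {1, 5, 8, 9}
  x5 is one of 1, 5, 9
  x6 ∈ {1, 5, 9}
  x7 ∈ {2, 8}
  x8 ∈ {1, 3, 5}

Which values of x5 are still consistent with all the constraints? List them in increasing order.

The 8 variables draw from only 8 values {1, 2, 3, 4, 5, 6, 8, 9}, so each is used; only x2 can be 4, hence x2 = 4.
The 7 still-open variables draw from only 7 values {1, 2, 3, 5, 6, 8, 9}, so each is used; only x3 can be 6, hence x3 = 6.
Among the 6 still-open variables, 3 fits only x8 (and all 6 values in {1, 2, 3, 5, 8, 9} must be used), so x8 = 3.
x1 and x7 between them cover only {2, 8} — a naked pair. Remove those values from x4.
No further eliminations apply; x5 can still be any of 1, 5, 9.

1, 5, 9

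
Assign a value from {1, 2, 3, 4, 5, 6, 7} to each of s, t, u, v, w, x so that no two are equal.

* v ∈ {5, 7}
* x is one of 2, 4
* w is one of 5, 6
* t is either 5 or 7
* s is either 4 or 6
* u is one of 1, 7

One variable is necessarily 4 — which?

The 6 variables draw from only 6 values {1, 2, 4, 5, 6, 7}, so each is used; only u can be 1, hence u = 1.
The 5 still-open variables together cover exactly {2, 4, 5, 6, 7} — 5 values for 5 variables — and 2 appears only in x's list, so x = 2.
Among the 4 still-open variables, 4 fits only s (and all 4 values in {4, 5, 6, 7} must be used), so s = 4.

s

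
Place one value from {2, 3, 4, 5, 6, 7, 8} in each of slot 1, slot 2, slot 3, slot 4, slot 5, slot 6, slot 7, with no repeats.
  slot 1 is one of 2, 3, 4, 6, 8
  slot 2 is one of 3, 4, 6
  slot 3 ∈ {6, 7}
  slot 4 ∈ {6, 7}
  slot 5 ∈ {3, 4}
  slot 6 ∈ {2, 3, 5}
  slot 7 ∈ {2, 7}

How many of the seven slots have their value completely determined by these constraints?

3

The 7 variables draw from only 7 values {2, 3, 4, 5, 6, 7, 8}, so each is used; only slot 6 can be 5, hence slot 6 = 5.
The 6 still-open variables draw from only 6 values {2, 3, 4, 6, 7, 8}, so each is used; only slot 1 can be 8, hence slot 1 = 8.
Among the 5 still-open variables, 2 fits only slot 7 (and all 5 values in {2, 3, 4, 6, 7} must be used), so slot 7 = 2.
slot 3 and slot 4 between them cover only {6, 7} — a naked pair. Remove those values from slot 2.
Determined: slot 1=8, slot 6=5, slot 7=2. The other slots each still have more than one consistent value. That makes 3.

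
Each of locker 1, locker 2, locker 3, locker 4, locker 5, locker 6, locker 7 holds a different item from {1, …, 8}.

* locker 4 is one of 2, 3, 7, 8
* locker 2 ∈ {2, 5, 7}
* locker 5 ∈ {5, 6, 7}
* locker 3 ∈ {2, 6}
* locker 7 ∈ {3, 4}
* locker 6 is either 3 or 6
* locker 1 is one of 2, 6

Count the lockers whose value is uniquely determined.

3

Among the 7 variables, 4 fits only locker 7 (and all 7 values in {2, 3, 4, 5, 6, 7, 8} must be used), so locker 7 = 4.
The 6 still-open variables together cover exactly {2, 3, 5, 6, 7, 8} — 6 values for 6 variables — and 8 appears only in locker 4's list, so locker 4 = 8.
Among the 5 still-open variables, 3 fits only locker 6 (and all 5 values in {2, 3, 5, 6, 7} must be used), so locker 6 = 3.
locker 1 and locker 3 share exactly the 2 values {2, 6}; by pigeonhole those values go to them, so strike 2, 6 from locker 2, locker 5.
Determined: locker 4=8, locker 6=3, locker 7=4. The other lockers each still have more than one consistent value. That makes 3.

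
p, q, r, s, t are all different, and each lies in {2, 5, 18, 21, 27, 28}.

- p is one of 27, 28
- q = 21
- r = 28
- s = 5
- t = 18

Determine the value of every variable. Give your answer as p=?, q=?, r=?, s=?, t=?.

p=27, q=21, r=28, s=5, t=18

q's domain is down to {21}, so q = 21.
That leaves r = 28. So p can't be 28.
s must be 5 (only option left).
t's domain is down to {18}, so t = 18.
That leaves p = 27.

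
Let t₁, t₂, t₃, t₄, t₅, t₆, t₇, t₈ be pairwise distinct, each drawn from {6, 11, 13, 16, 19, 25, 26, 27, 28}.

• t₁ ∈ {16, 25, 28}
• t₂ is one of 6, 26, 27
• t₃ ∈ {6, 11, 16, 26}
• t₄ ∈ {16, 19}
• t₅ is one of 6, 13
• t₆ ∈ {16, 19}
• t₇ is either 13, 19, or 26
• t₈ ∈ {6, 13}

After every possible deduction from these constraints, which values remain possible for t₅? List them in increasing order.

t₄ and t₆ between them cover only {16, 19} — a naked pair. Remove those values from t₁, t₃, t₇.
t₅ and t₈ between them cover only {6, 13} — a naked pair. Remove those values from t₂, t₃, t₇.
t₇ has just one choice, so t₇ = 26. Remove 26 from t₂, t₃.
t₂'s domain is down to {27}, so t₂ = 27.
t₃'s domain is down to {11}, so t₃ = 11.
No further eliminations apply; t₅ can still be any of 6, 13.

6, 13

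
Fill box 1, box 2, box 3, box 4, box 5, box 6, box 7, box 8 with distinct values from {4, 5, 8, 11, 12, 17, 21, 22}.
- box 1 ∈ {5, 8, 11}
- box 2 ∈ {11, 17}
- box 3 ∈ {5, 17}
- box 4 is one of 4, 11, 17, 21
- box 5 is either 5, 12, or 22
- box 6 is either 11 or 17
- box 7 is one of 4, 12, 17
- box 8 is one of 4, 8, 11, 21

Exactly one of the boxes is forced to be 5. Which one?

Among the 8 variables, 22 fits only box 5 (and all 8 values in {4, 5, 8, 11, 12, 17, 21, 22} must be used), so box 5 = 22.
Among the 7 still-open variables, 12 fits only box 7 (and all 7 values in {4, 5, 8, 11, 12, 17, 21} must be used), so box 7 = 12.
box 2 and box 6 share exactly the 2 values {11, 17}; by pigeonhole those values go to them, so strike 11, 17 from box 1, box 3, box 4, box 8.
So 5 goes to box 3.

box 3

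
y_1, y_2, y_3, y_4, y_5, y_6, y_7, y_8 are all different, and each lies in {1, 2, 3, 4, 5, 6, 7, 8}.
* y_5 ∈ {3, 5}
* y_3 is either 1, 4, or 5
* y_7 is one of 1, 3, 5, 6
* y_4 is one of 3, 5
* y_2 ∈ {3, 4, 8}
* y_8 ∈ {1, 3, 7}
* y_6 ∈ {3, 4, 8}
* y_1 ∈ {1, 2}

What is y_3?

1

Among the 8 variables, 2 fits only y_1 (and all 8 values in {1, 2, 3, 4, 5, 6, 7, 8} must be used), so y_1 = 2.
The 7 still-open variables together cover exactly {1, 3, 4, 5, 6, 7, 8} — 7 values for 7 variables — and 6 appears only in y_7's list, so y_7 = 6.
The 6 still-open variables together cover exactly {1, 3, 4, 5, 7, 8} — 6 values for 6 variables — and 7 appears only in y_8's list, so y_8 = 7.
The 5 still-open variables draw from only 5 values {1, 3, 4, 5, 8}, so each is used; only y_3 can be 1, hence y_3 = 1.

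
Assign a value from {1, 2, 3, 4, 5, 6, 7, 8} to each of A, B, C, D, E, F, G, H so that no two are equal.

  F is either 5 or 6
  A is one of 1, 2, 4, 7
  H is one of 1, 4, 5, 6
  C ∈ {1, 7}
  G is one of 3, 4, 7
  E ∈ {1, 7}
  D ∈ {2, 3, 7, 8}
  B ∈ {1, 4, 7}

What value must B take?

4

The 8 variables draw from only 8 values {1, 2, 3, 4, 5, 6, 7, 8}, so each is used; only D can be 8, hence D = 8.
The 7 still-open variables draw from only 7 values {1, 2, 3, 4, 5, 6, 7}, so each is used; only A can be 2, hence A = 2.
The 6 still-open variables draw from only 6 values {1, 3, 4, 5, 6, 7}, so each is used; only G can be 3, hence G = 3.
C and E between them cover only {1, 7} — a naked pair. Remove those values from B, H.
So B = 4.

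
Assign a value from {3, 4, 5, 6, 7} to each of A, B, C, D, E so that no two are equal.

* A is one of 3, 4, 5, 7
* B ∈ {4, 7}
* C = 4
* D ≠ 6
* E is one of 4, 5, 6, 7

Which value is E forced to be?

C has just one choice, so C = 4. Remove 4 from A, B, D, E.
That leaves B = 7. Strike 7 from A, D, E.
The 3 still-open variables draw from only 3 values {3, 5, 6}, so each is used; only E can be 6, hence E = 6.

6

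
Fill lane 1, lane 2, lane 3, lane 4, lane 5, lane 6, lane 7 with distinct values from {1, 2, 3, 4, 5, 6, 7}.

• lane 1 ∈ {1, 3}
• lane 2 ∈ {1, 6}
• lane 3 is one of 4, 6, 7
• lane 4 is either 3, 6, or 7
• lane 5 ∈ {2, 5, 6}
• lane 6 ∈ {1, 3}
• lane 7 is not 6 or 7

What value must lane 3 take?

lane 1 and lane 6 between them cover only {1, 3} — a naked pair. Remove those values from lane 2, lane 4, lane 7.
That leaves lane 2 = 6. So lane 3, lane 4, lane 5 can't be 6.
lane 4 has just one choice, so lane 4 = 7. So lane 3 can't be 7.
So lane 3 = 4.

4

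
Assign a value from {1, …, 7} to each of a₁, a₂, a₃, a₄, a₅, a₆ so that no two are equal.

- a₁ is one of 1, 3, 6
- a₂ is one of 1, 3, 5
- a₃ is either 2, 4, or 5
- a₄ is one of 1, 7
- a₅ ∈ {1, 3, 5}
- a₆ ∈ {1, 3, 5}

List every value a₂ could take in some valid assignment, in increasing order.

a₂, a₅, a₆ between them cover only {1, 3, 5} — a naked triple. Remove those values from a₁, a₃, a₄.
a₁ has just one choice, so a₁ = 6.
a₄ has just one choice, so a₄ = 7.
No further eliminations apply; a₂ can still be any of 1, 3, 5.

1, 3, 5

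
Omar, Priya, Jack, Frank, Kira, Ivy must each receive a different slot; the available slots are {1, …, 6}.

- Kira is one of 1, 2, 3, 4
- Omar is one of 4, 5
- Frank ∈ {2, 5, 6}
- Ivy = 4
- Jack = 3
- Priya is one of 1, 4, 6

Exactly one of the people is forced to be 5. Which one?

Jack's domain is down to {3}, so Jack = 3. Strike 3 from Kira.
Ivy has just one choice, so Ivy = 4. Eliminate 4 elsewhere: Omar, Priya, Kira.
So 5 goes to Omar.

Omar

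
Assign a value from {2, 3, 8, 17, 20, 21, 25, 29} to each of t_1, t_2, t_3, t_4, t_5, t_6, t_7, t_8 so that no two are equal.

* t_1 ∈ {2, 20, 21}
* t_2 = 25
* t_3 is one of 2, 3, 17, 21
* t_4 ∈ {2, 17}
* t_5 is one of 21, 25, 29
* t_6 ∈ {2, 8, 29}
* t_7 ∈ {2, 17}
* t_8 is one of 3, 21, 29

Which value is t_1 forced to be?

20

t_2's domain is down to {25}, so t_2 = 25. So t_5 can't be 25.
The 7 still-open variables together cover exactly {2, 3, 8, 17, 20, 21, 29} — 7 values for 7 variables — and 8 appears only in t_6's list, so t_6 = 8.
Among the 6 still-open variables, 20 fits only t_1 (and all 6 values in {2, 3, 17, 20, 21, 29} must be used), so t_1 = 20.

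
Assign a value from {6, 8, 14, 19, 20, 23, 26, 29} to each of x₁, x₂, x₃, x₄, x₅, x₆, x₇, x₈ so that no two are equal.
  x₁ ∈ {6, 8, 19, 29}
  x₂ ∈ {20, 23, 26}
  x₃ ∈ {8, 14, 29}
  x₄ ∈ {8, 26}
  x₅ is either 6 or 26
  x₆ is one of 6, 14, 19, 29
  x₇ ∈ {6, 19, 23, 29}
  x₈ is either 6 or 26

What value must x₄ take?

8

The 8 variables draw from only 8 values {6, 8, 14, 19, 20, 23, 26, 29}, so each is used; only x₂ can be 20, hence x₂ = 20.
Among the 7 still-open variables, 23 fits only x₇ (and all 7 values in {6, 8, 14, 19, 23, 26, 29} must be used), so x₇ = 23.
The 2 variables x₅ and x₈ are confined to {6, 26}, which locks those values in; drop them from x₁, x₄, x₆.
So x₄ = 8.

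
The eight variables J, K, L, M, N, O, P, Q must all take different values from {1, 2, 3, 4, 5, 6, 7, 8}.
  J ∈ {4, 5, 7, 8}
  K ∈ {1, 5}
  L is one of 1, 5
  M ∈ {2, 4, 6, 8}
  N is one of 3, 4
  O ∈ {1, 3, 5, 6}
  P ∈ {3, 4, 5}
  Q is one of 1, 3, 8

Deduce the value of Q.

The 8 variables draw from only 8 values {1, 2, 3, 4, 5, 6, 7, 8}, so each is used; only M can be 2, hence M = 2.
Among the 7 still-open variables, 6 fits only O (and all 7 values in {1, 3, 4, 5, 6, 7, 8} must be used), so O = 6.
Among the 6 still-open variables, 7 fits only J (and all 6 values in {1, 3, 4, 5, 7, 8} must be used), so J = 7.
The 5 still-open variables together cover exactly {1, 3, 4, 5, 8} — 5 values for 5 variables — and 8 appears only in Q's list, so Q = 8.

8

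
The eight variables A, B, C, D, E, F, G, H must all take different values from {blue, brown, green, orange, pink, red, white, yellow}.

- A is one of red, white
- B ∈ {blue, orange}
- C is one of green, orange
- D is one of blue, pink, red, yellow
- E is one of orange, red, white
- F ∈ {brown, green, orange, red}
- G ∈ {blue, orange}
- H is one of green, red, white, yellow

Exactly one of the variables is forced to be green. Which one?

C

Among the 8 variables, brown fits only F (and all 8 values in {blue, brown, green, orange, pink, red, white, yellow} must be used), so F = brown.
Among the 7 still-open variables, pink fits only D (and all 7 values in {blue, green, orange, pink, red, white, yellow} must be used), so D = pink.
Among the 6 still-open variables, yellow fits only H (and all 6 values in {blue, green, orange, red, white, yellow} must be used), so H = yellow.
The 5 still-open variables together cover exactly {blue, green, orange, red, white} — 5 values for 5 variables — and green appears only in C's list, so C = green.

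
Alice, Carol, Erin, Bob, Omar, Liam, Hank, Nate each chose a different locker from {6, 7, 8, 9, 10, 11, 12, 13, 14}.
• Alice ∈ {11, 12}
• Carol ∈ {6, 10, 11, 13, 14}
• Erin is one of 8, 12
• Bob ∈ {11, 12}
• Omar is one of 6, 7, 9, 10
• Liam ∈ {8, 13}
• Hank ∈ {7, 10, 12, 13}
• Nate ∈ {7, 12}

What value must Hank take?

The 2 variables Alice and Bob are confined to {11, 12}, which locks those values in; drop them from Carol, Erin, Hank, Nate.
Erin must be 8 (only option left). Strike 8 from Liam.
Liam has just one choice, so Liam = 13. Remove 13 from Carol, Hank.
Nate has just one choice, so Nate = 7. So Omar, Hank can't be 7.
So Hank = 10.

10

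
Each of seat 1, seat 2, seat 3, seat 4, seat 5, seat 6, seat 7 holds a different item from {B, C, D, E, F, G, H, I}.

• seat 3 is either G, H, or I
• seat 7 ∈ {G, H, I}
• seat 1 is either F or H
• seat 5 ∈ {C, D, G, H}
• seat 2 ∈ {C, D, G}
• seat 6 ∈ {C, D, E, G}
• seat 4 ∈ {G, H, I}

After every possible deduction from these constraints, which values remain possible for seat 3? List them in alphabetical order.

G, H, I

The 7 variables draw from only 7 values {C, D, E, F, G, H, I}, so each is used; only seat 6 can be E, hence seat 6 = E.
The 6 still-open variables draw from only 6 values {C, D, F, G, H, I}, so each is used; only seat 1 can be F, hence seat 1 = F.
The 3 variables seat 3, seat 4, seat 7 are confined to {G, H, I}, which locks those values in; drop them from seat 2, seat 5.
No further eliminations apply; seat 3 can still be any of G, H, I.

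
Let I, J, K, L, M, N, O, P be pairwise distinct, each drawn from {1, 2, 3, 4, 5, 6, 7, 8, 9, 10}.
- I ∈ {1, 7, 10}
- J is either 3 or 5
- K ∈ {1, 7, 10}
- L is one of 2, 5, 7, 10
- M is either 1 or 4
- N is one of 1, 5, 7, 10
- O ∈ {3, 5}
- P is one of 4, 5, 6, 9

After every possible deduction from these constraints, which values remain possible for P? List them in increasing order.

The 2 variables J and O are confined to {3, 5}, which locks those values in; drop them from L, N, P.
The 3 variables I, K, N are confined to {1, 7, 10}, which locks those values in; drop them from L, M.
L's domain is down to {2}, so L = 2.
That leaves M = 4. Remove 4 from P.
No further eliminations apply; P can still be any of 6, 9.

6, 9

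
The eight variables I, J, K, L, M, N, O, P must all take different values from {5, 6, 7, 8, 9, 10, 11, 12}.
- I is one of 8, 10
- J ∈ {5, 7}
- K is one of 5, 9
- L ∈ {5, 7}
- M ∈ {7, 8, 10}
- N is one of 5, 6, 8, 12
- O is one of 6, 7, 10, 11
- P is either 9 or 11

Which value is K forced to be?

The 8 variables together cover exactly {5, 6, 7, 8, 9, 10, 11, 12} — 8 values for 8 variables — and 12 appears only in N's list, so N = 12.
The 7 still-open variables draw from only 7 values {5, 6, 7, 8, 9, 10, 11}, so each is used; only O can be 6, hence O = 6.
The 6 still-open variables draw from only 6 values {5, 7, 8, 9, 10, 11}, so each is used; only P can be 11, hence P = 11.
The 5 still-open variables draw from only 5 values {5, 7, 8, 9, 10}, so each is used; only K can be 9, hence K = 9.

9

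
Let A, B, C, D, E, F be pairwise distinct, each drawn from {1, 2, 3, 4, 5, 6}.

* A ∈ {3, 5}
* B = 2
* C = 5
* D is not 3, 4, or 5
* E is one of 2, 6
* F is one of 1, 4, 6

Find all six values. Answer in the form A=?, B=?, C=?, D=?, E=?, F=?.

B has just one choice, so B = 2. Strike 2 from D, E.
That leaves C = 5. Eliminate 5 elsewhere: A.
E's domain is down to {6}, so E = 6. Eliminate 6 elsewhere: D, F.
That leaves A = 3.
D has just one choice, so D = 1. Remove 1 from F.
F must be 4 (only option left).

A=3, B=2, C=5, D=1, E=6, F=4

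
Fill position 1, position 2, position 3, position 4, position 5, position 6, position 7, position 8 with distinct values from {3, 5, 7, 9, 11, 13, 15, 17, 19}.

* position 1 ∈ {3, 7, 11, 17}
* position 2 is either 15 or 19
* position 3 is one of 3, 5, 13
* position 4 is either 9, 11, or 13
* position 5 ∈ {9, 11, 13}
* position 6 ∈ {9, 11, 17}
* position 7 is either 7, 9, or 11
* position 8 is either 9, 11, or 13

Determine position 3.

5

The 3 variables position 4, position 5, position 8 are confined to {9, 11, 13}, which locks those values in; drop them from position 1, position 3, position 6, position 7.
position 6 has just one choice, so position 6 = 17. Eliminate 17 elsewhere: position 1.
position 7 has just one choice, so position 7 = 7. Remove 7 from position 1.
position 1's domain is down to {3}, so position 1 = 3. Strike 3 from position 3.
So position 3 = 5.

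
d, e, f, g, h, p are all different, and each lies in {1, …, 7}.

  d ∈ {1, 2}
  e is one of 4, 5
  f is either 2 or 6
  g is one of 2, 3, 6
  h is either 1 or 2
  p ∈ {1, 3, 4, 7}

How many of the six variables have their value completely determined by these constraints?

2

The 2 variables d and h are confined to {1, 2}, which locks those values in; drop them from f, g, p.
f must be 6 (only option left). So g can't be 6.
g has just one choice, so g = 3. Remove 3 from p.
Determined: f=6, g=3. The other variables each still have more than one consistent value. That makes 2.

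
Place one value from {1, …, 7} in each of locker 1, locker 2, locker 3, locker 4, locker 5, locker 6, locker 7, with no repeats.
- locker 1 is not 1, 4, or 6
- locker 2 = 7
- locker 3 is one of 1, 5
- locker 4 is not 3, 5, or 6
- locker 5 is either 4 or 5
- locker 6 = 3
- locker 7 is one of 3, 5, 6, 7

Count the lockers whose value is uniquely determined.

locker 2 must be 7 (only option left). Eliminate 7 elsewhere: locker 1, locker 4, locker 7.
locker 6 has just one choice, so locker 6 = 3. So locker 1, locker 7 can't be 3.
The 5 still-open variables draw from only 5 values {1, 2, 4, 5, 6}, so each is used; only locker 7 can be 6, hence locker 7 = 6.
Determined: locker 2=7, locker 6=3, locker 7=6. The other lockers each still have more than one consistent value. That makes 3.

3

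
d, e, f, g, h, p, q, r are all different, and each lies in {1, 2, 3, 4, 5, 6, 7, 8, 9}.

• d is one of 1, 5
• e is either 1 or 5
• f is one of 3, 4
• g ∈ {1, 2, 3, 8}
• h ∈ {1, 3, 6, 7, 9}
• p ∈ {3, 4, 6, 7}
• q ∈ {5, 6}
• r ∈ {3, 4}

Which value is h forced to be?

9

d and e between them cover only {1, 5} — a naked pair. Remove those values from g, h, q.
q must be 6 (only option left). Strike 6 from h, p.
The 2 variables f and r are confined to {3, 4}, which locks those values in; drop them from g, h, p.
That leaves p = 7. So h can't be 7.
So h = 9.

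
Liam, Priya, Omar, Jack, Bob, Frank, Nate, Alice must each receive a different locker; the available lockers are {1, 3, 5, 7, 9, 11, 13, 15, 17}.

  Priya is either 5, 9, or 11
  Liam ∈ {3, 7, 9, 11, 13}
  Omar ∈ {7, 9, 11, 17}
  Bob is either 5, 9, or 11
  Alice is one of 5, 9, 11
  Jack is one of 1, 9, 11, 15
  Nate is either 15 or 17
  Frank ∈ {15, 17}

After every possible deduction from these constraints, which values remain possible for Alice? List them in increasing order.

5, 9, 11

The 2 variables Frank and Nate are confined to {15, 17}, which locks those values in; drop them from Omar, Jack.
Priya, Bob, Alice between them cover only {5, 9, 11} — a naked triple. Remove those values from Liam, Omar, Jack.
Omar's domain is down to {7}, so Omar = 7. So Liam can't be 7.
That leaves Jack = 1.
No further eliminations apply; Alice can still be any of 5, 9, 11.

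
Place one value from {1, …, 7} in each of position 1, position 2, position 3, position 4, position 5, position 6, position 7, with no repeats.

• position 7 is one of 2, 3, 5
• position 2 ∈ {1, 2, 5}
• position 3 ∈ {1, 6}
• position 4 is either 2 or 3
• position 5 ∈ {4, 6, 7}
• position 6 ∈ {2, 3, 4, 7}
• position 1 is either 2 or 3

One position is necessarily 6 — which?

position 3

The 2 variables position 1 and position 4 are confined to {2, 3}, which locks those values in; drop them from position 2, position 6, position 7.
position 7 must be 5 (only option left). So position 2 can't be 5.
position 2 has just one choice, so position 2 = 1. Eliminate 1 elsewhere: position 3.
So 6 goes to position 3.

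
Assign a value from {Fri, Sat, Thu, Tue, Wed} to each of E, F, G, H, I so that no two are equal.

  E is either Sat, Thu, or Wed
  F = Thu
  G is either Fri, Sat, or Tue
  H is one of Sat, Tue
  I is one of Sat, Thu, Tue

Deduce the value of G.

Fri

F's domain is down to {Thu}, so F = Thu. Remove Thu from E, I.
Among the 4 still-open variables, Fri fits only G (and all 4 values in {Fri, Sat, Tue, Wed} must be used), so G = Fri.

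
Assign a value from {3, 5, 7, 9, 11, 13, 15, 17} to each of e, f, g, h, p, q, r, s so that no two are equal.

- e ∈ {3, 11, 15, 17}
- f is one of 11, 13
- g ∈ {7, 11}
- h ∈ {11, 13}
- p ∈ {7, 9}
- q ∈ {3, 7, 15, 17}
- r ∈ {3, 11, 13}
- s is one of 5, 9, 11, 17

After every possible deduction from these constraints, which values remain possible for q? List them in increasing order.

15, 17

Among the 8 variables, 5 fits only s (and all 8 values in {3, 5, 7, 9, 11, 13, 15, 17} must be used), so s = 5.
Among the 7 still-open variables, 9 fits only p (and all 7 values in {3, 7, 9, 11, 13, 15, 17} must be used), so p = 9.
f and h between them cover only {11, 13} — a naked pair. Remove those values from e, g, r.
g must be 7 (only option left). So q can't be 7.
r has just one choice, so r = 3. Eliminate 3 elsewhere: e, q.
No further eliminations apply; q can still be any of 15, 17.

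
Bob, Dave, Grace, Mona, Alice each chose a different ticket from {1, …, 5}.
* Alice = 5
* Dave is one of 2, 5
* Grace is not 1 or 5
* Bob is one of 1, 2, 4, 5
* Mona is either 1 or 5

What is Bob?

4

Alice has just one choice, so Alice = 5. Strike 5 from Bob, Dave, Mona.
That leaves Dave = 2. So Bob, Grace can't be 2.
That leaves Mona = 1. Eliminate 1 elsewhere: Bob.
So Bob = 4.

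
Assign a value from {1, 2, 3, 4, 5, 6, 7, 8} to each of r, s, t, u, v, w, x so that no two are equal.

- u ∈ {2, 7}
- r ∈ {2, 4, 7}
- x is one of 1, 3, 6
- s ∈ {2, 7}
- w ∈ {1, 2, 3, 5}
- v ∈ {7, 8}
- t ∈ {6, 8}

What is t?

6

The 2 variables s and u are confined to {2, 7}, which locks those values in; drop them from r, v, w.
r's domain is down to {4}, so r = 4.
v's domain is down to {8}, so v = 8. Eliminate 8 elsewhere: t.
So t = 6.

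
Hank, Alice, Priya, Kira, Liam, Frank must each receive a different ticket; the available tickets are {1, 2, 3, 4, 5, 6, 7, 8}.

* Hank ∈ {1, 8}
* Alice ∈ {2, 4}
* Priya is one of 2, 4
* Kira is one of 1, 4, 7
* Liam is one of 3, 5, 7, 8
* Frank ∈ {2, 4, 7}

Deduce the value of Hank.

The 2 variables Alice and Priya are confined to {2, 4}, which locks those values in; drop them from Kira, Frank.
Frank's domain is down to {7}, so Frank = 7. So Kira, Liam can't be 7.
That leaves Kira = 1. So Hank can't be 1.
So Hank = 8.

8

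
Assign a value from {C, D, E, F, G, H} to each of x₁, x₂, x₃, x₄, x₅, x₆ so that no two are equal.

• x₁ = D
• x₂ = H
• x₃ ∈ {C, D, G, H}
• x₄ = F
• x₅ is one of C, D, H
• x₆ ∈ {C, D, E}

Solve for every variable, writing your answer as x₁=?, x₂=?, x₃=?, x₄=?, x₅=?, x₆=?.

x₁=D, x₂=H, x₃=G, x₄=F, x₅=C, x₆=E

x₁ must be D (only option left). Eliminate D elsewhere: x₃, x₅, x₆.
That leaves x₂ = H. So x₃, x₅ can't be H.
That leaves x₄ = F.
x₅ must be C (only option left). So x₃, x₆ can't be C.
x₆'s domain is down to {E}, so x₆ = E.
x₃ must be G (only option left).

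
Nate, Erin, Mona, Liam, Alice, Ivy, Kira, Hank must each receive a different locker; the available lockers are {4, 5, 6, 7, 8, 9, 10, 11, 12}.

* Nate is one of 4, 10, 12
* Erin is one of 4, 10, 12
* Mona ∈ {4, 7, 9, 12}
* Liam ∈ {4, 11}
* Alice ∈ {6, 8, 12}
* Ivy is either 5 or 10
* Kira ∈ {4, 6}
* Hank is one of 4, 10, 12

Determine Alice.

The 3 variables Nate, Erin, Hank are confined to {4, 10, 12}, which locks those values in; drop them from Mona, Liam, Alice, Ivy, Kira.
Liam has just one choice, so Liam = 11.
Ivy's domain is down to {5}, so Ivy = 5.
That leaves Kira = 6. Strike 6 from Alice.
So Alice = 8.

8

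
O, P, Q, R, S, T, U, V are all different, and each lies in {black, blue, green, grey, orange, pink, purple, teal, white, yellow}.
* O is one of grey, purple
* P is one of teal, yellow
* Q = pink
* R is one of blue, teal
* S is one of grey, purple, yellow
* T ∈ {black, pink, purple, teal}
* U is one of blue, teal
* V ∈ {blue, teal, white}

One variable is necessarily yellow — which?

Q's domain is down to {pink}, so Q = pink. Remove pink from T.
The 7 still-open variables draw from only 7 values {black, blue, grey, purple, teal, white, yellow}, so each is used; only T can be black, hence T = black.
The 6 still-open variables together cover exactly {blue, grey, purple, teal, white, yellow} — 6 values for 6 variables — and white appears only in V's list, so V = white.
R and U share exactly the 2 values {blue, teal}; by pigeonhole those values go to them, so strike blue, teal from P.
So yellow goes to P.

P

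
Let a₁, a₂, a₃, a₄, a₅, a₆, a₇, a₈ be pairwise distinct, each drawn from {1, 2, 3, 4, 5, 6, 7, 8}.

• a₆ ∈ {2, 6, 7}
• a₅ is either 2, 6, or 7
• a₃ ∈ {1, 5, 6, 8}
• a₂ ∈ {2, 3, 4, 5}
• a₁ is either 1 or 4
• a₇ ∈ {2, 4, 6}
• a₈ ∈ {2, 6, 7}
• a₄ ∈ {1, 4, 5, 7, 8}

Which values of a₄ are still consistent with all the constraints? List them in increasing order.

Among the 8 variables, 3 fits only a₂ (and all 8 values in {1, 2, 3, 4, 5, 6, 7, 8} must be used), so a₂ = 3.
The 3 variables a₅, a₆, a₈ are confined to {2, 6, 7}, which locks those values in; drop them from a₃, a₄, a₇.
a₇ must be 4 (only option left). Strike 4 from a₁, a₄.
a₁ must be 1 (only option left). Remove 1 from a₃, a₄.
No further eliminations apply; a₄ can still be any of 5, 8.

5, 8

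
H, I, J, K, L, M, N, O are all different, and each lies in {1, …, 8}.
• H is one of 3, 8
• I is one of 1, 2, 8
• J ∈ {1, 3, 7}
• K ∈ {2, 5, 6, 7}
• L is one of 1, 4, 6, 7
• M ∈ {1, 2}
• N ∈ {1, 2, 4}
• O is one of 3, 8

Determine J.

7

The 8 variables draw from only 8 values {1, 2, 3, 4, 5, 6, 7, 8}, so each is used; only K can be 5, hence K = 5.
Among the 7 still-open variables, 6 fits only L (and all 7 values in {1, 2, 3, 4, 6, 7, 8} must be used), so L = 6.
The 6 still-open variables together cover exactly {1, 2, 3, 4, 7, 8} — 6 values for 6 variables — and 4 appears only in N's list, so N = 4.
The 5 still-open variables together cover exactly {1, 2, 3, 7, 8} — 5 values for 5 variables — and 7 appears only in J's list, so J = 7.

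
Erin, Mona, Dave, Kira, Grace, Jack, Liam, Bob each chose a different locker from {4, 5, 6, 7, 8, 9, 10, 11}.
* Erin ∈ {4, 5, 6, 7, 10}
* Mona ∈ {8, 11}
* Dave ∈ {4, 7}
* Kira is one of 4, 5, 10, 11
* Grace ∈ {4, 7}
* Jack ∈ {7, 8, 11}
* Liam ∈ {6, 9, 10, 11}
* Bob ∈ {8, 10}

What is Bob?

10

Among the 8 variables, 9 fits only Liam (and all 8 values in {4, 5, 6, 7, 8, 9, 10, 11} must be used), so Liam = 9.
Among the 7 still-open variables, 6 fits only Erin (and all 7 values in {4, 5, 6, 7, 8, 10, 11} must be used), so Erin = 6.
The 6 still-open variables together cover exactly {4, 5, 7, 8, 10, 11} — 6 values for 6 variables — and 5 appears only in Kira's list, so Kira = 5.
The 5 still-open variables together cover exactly {4, 7, 8, 10, 11} — 5 values for 5 variables — and 10 appears only in Bob's list, so Bob = 10.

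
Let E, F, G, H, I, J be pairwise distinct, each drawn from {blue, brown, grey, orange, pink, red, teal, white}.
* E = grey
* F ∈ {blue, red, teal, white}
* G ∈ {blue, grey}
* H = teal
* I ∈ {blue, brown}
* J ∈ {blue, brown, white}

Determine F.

E's domain is down to {grey}, so E = grey. Strike grey from G.
G's domain is down to {blue}, so G = blue. Eliminate blue elsewhere: F, I, J.
H's domain is down to {teal}, so H = teal. Strike teal from F.
That leaves I = brown. Eliminate brown elsewhere: J.
That leaves J = white. So F can't be white.
So F = red.

red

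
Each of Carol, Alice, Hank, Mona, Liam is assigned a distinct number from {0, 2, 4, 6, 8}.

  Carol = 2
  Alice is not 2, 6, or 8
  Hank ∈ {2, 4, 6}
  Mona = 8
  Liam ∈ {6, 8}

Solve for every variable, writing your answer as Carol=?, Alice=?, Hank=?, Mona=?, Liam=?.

Carol=2, Alice=0, Hank=4, Mona=8, Liam=6

Carol has just one choice, so Carol = 2. So Hank can't be 2.
Mona must be 8 (only option left). Eliminate 8 elsewhere: Liam.
Liam has just one choice, so Liam = 6. Eliminate 6 elsewhere: Hank.
That leaves Hank = 4. Remove 4 from Alice.
Alice has just one choice, so Alice = 0.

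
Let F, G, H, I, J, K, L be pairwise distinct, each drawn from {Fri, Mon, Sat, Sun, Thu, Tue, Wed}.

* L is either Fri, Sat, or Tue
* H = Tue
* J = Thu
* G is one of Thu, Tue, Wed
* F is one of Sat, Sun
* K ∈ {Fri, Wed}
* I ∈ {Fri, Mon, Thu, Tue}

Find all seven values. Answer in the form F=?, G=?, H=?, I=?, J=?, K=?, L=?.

H must be Tue (only option left). So G, I, L can't be Tue.
J must be Thu (only option left). Eliminate Thu elsewhere: G, I.
G has just one choice, so G = Wed. So K can't be Wed.
K has just one choice, so K = Fri. Eliminate Fri elsewhere: I, L.
L must be Sat (only option left). Strike Sat from F.
F has just one choice, so F = Sun.
I's domain is down to {Mon}, so I = Mon.

F=Sun, G=Wed, H=Tue, I=Mon, J=Thu, K=Fri, L=Sat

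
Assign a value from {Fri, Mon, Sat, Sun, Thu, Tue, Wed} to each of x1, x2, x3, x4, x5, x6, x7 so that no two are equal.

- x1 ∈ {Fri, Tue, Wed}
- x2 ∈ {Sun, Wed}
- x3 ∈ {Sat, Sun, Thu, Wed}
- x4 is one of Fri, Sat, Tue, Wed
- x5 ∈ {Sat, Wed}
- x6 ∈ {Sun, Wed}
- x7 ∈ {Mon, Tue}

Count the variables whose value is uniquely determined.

3

Among the 7 variables, Mon fits only x7 (and all 7 values in {Fri, Mon, Sat, Sun, Thu, Tue, Wed} must be used), so x7 = Mon.
The 6 still-open variables together cover exactly {Fri, Sat, Sun, Thu, Tue, Wed} — 6 values for 6 variables — and Thu appears only in x3's list, so x3 = Thu.
x2 and x6 share exactly the 2 values {Sun, Wed}; by pigeonhole those values go to them, so strike Sun, Wed from x1, x4, x5.
x5's domain is down to {Sat}, so x5 = Sat. So x4 can't be Sat.
Determined: x3=Thu, x5=Sat, x7=Mon. The other variables each still have more than one consistent value. That makes 3.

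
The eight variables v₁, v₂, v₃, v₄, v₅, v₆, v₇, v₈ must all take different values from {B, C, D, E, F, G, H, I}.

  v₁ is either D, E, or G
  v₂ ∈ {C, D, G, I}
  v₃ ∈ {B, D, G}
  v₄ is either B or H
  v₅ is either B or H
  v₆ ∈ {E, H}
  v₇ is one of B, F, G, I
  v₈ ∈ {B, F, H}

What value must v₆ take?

The 8 variables together cover exactly {B, C, D, E, F, G, H, I} — 8 values for 8 variables — and C appears only in v₂'s list, so v₂ = C.
The 7 still-open variables together cover exactly {B, D, E, F, G, H, I} — 7 values for 7 variables — and I appears only in v₇'s list, so v₇ = I.
Among the 6 still-open variables, F fits only v₈ (and all 6 values in {B, D, E, F, G, H} must be used), so v₈ = F.
The 2 variables v₄ and v₅ are confined to {B, H}, which locks those values in; drop them from v₃, v₆.
So v₆ = E.

E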